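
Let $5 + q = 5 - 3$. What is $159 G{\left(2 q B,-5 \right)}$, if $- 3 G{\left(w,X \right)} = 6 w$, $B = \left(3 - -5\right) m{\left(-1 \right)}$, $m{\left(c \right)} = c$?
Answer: $-15264$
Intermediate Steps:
$q = -3$ ($q = -5 + \left(5 - 3\right) = -5 + 2 = -3$)
$B = -8$ ($B = \left(3 - -5\right) \left(-1\right) = \left(3 + 5\right) \left(-1\right) = 8 \left(-1\right) = -8$)
$G{\left(w,X \right)} = - 2 w$ ($G{\left(w,X \right)} = - \frac{6 w}{3} = - 2 w$)
$159 G{\left(2 q B,-5 \right)} = 159 \left(- 2 \cdot 2 \left(-3\right) \left(-8\right)\right) = 159 \left(- 2 \left(\left(-6\right) \left(-8\right)\right)\right) = 159 \left(\left(-2\right) 48\right) = 159 \left(-96\right) = -15264$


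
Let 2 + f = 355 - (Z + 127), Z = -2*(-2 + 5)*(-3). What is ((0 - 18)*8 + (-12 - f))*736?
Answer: -267904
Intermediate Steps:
Z = 18 (Z = -6*(-3) = -2*(-9) = 18)
f = 208 (f = -2 + (355 - (18 + 127)) = -2 + (355 - 1*145) = -2 + (355 - 145) = -2 + 210 = 208)
((0 - 18)*8 + (-12 - f))*736 = ((0 - 18)*8 + (-12 - 1*208))*736 = (-18*8 + (-12 - 208))*736 = (-144 - 220)*736 = -364*736 = -267904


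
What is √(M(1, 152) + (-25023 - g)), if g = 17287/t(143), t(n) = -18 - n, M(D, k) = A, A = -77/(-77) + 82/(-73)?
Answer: I*√3441687604201/11753 ≈ 157.85*I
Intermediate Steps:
A = -9/73 (A = -77*(-1/77) + 82*(-1/73) = 1 - 82/73 = -9/73 ≈ -0.12329)
M(D, k) = -9/73
g = -17287/161 (g = 17287/(-18 - 1*143) = 17287/(-18 - 143) = 17287/(-161) = 17287*(-1/161) = -17287/161 ≈ -107.37)
√(M(1, 152) + (-25023 - g)) = √(-9/73 + (-25023 - 1*(-17287/161))) = √(-9/73 + (-25023 + 17287/161)) = √(-9/73 - 4011416/161) = √(-292834817/11753) = I*√3441687604201/11753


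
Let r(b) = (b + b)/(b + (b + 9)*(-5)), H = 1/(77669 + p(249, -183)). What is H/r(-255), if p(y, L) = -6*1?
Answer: -65/2640542 ≈ -2.4616e-5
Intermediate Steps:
p(y, L) = -6
H = 1/77663 (H = 1/(77669 - 6) = 1/77663 ≈ 1.2876e-5)
r(b) = 2*b/(-45 - 4*b) (r(b) = (2*b)/(b + (9 + b)*(-5)) = (2*b)/(b + (-45 - 5*b)) = (2*b)/(-45 - 4*b) = 2*b/(-45 - 4*b))
H/r(-255) = 1/(77663*((-2*(-255)/(45 + 4*(-255))))) = 1/(77663*((-2*(-255)/(45 - 1020)))) = 1/(77663*((-2*(-255)/(-975)))) = 1/(77663*((-2*(-255)*(-1/975)))) = 1/(77663*(-34/65)) = (1/77663)*(-65/34) = -65/2640542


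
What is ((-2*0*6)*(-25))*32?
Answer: 0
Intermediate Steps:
((-2*0*6)*(-25))*32 = ((0*6)*(-25))*32 = (0*(-25))*32 = 0*32 = 0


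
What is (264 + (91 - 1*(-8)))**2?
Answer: 131769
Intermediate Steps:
(264 + (91 - 1*(-8)))**2 = (264 + (91 + 8))**2 = (264 + 99)**2 = 363**2 = 131769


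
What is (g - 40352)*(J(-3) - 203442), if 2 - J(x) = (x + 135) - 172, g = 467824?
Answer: -86947804800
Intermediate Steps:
J(x) = 39 - x (J(x) = 2 - ((x + 135) - 172) = 2 - ((135 + x) - 172) = 2 - (-37 + x) = 2 + (37 - x) = 39 - x)
(g - 40352)*(J(-3) - 203442) = (467824 - 40352)*((39 - 1*(-3)) - 203442) = 427472*((39 + 3) - 203442) = 427472*(42 - 203442) = 427472*(-203400) = -86947804800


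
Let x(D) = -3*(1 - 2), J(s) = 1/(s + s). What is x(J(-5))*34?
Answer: 102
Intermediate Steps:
J(s) = 1/(2*s)
x(D) = 3 (x(D) = -3*(-1) = 3)
x(J(-5))*34 = 3*34 = 102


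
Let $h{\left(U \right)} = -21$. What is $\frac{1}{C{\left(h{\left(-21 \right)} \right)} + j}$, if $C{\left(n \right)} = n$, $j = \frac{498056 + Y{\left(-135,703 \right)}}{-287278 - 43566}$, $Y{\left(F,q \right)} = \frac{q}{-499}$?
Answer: $- \frac{165091156}{3715443517} \approx -0.044434$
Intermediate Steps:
$Y{\left(F,q \right)} = - \frac{q}{499}$ ($Y{\left(F,q \right)} = q \left(- \frac{1}{499}\right) = - \frac{q}{499}$)
$j = - \frac{248529241}{165091156}$ ($j = \frac{498056 - \frac{703}{499}}{-287278 - 43566} = \frac{498056 - \frac{703}{499}}{-330844} = \frac{248529241}{499} \left(- \frac{1}{330844}\right) = - \frac{248529241}{165091156} \approx -1.5054$)
$\frac{1}{C{\left(h{\left(-21 \right)} \right)} + j} = \frac{1}{-21 - \frac{248529241}{165091156}} = \frac{1}{- \frac{3715443517}{165091156}} = - \frac{165091156}{3715443517}$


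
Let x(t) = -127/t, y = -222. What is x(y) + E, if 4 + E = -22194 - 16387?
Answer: -8565743/222 ≈ -38584.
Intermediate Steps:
E = -38585 (E = -4 + (-22194 - 16387) = -4 - 38581 = -38585)
x(y) + E = -127/(-222) - 38585 = -127*(-1/222) - 38585 = 127/222 - 38585 = -8565743/222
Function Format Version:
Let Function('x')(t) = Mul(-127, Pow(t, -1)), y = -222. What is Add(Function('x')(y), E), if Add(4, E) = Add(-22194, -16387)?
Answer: Rational(-8565743, 222) ≈ -38584.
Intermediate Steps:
E = -38585 (E = Add(-4, Add(-22194, -16387)) = Add(-4, -38581) = -38585)
Add(Function('x')(y), E) = Add(Mul(-127, Pow(-222, -1)), -38585) = Add(Mul(-127, Rational(-1, 222)), -38585) = Add(Rational(127, 222), -38585) = Rational(-8565743, 222)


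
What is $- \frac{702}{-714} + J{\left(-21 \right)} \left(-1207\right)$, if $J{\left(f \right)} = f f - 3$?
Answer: $- \frac{62911137}{119} \approx -5.2867 \cdot 10^{5}$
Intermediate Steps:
$J{\left(f \right)} = -3 + f^{2}$ ($J{\left(f \right)} = f^{2} - 3 = -3 + f^{2}$)
$- \frac{702}{-714} + J{\left(-21 \right)} \left(-1207\right) = - \frac{702}{-714} + \left(-3 + \left(-21\right)^{2}\right) \left(-1207\right) = \left(-702\right) \left(- \frac{1}{714}\right) + \left(-3 + 441\right) \left(-1207\right) = \frac{117}{119} + 438 \left(-1207\right) = \frac{117}{119} - 528666 = - \frac{62911137}{119}$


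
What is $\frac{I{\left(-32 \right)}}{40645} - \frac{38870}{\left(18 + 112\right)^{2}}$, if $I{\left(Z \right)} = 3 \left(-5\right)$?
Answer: $- \frac{186997}{81290} \approx -2.3004$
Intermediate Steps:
$I{\left(Z \right)} = -15$
$\frac{I{\left(-32 \right)}}{40645} - \frac{38870}{\left(18 + 112\right)^{2}} = - \frac{15}{40645} - \frac{38870}{\left(18 + 112\right)^{2}} = \left(-15\right) \frac{1}{40645} - \frac{38870}{130^{2}} = - \frac{3}{8129} - \frac{38870}{16900} = - \frac{3}{8129} - \frac{23}{10} = - \frac{186997}{81290}$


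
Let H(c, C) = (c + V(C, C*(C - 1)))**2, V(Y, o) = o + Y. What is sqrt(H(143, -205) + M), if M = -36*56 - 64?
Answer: 4*sqrt(111133634) ≈ 42168.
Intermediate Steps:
V(Y, o) = Y + o
H(c, C) = (C + c + C*(-1 + C))**2 (H(c, C) = (c + (C + C*(C - 1)))**2 = (c + (C + C*(-1 + C)))**2 = (C + c + C*(-1 + C))**2)
M = -2080 (M = -2016 - 64 = -2080)
sqrt(H(143, -205) + M) = sqrt((143 + (-205)**2)**2 - 2080) = sqrt((143 + 42025)**2 - 2080) = sqrt(42168**2 - 2080) = sqrt(1778140224 - 2080) = sqrt(1778138144) = 4*sqrt(111133634)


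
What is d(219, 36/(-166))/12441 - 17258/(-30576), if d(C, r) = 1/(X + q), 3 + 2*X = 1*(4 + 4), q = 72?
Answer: 136715261/242217976 ≈ 0.56443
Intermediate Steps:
X = 5/2 (X = -3/2 + (1*(4 + 4))/2 = -3/2 + (1*8)/2 = -3/2 + (1/2)*8 = -3/2 + 4 = 5/2 ≈ 2.5000)
d(C, r) = 2/149 (d(C, r) = 1/(5/2 + 72) = 1/(149/2) = 2/149)
d(219, 36/(-166))/12441 - 17258/(-30576) = (2/149)/12441 - 17258/(-30576) = (2/149)*(1/12441) - 17258*(-1/30576) = 2/1853709 + 8629/15288 = 136715261/242217976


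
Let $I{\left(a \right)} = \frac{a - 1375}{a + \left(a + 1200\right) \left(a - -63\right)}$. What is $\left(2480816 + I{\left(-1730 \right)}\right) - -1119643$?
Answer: $\frac{634962546783}{176356} \approx 3.6005 \cdot 10^{6}$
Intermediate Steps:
$I{\left(a \right)} = \frac{-1375 + a}{a + \left(63 + a\right) \left(1200 + a\right)}$ ($I{\left(a \right)} = \frac{-1375 + a}{a + \left(1200 + a\right) \left(a + 63\right)} = \frac{-1375 + a}{a + \left(1200 + a\right) \left(63 + a\right)} = \frac{-1375 + a}{a + \left(63 + a\right) \left(1200 + a\right)}$)
$\left(2480816 + I{\left(-1730 \right)}\right) - -1119643 = \left(2480816 + \frac{-1375 - 1730}{75600 + \left(-1730\right)^{2} + 1264 \left(-1730\right)}\right) - -1119643 = \left(2480816 + \frac{1}{75600 + 2992900 - 2186720} \left(-3105\right)\right) + \left(-419942 + 1539585\right) = \left(2480816 + \frac{1}{881780} \left(-3105\right)\right) + 1119643 = \left(2480816 - \frac{621}{176356}\right) + 1119643 = \frac{437506785875}{176356} + 1119643 = \frac{634962546783}{176356}$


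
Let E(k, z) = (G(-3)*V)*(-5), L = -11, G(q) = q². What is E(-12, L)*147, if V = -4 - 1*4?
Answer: 52920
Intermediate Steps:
V = -8 (V = -4 - 4 = -8)
E(k, z) = 360 (E(k, z) = ((-3)²*(-8))*(-5) = (9*(-8))*(-5) = -72*(-5) = 360)
E(-12, L)*147 = 360*147 = 52920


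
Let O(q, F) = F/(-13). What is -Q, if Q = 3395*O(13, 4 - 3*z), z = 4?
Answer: -27160/13 ≈ -2089.2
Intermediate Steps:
O(q, F) = -F/13 (O(q, F) = F*(-1/13) = -F/13)
Q = 27160/13 (Q = 3395*(-(4 - 3*4)/13) = 3395*(-(4 - 12)/13) = 3395*(-1/13*(-8)) = 3395*(8/13) = 27160/13 ≈ 2089.2)
-Q = -1*27160/13 = -27160/13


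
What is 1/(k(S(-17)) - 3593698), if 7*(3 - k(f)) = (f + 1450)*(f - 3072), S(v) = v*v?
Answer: -7/20316228 ≈ -3.4455e-7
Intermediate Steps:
S(v) = v**2
k(f) = 3 - (-3072 + f)*(1450 + f)/7 (k(f) = 3 - (f + 1450)*(f - 3072)/7 = 3 - (1450 + f)*(-3072 + f)/7 = 3 - (-3072 + f)*(1450 + f)/7)
1/(k(S(-17)) - 3593698) = 1/((4454421/7 - ((-17)**2)**2/7 + (1622/7)*(-17)**2) - 3593698) = 1/((4454421/7 - 1/7*289**2 + (1622/7)*289) - 3593698) = 1/((4454421/7 - 1/7*83521 + 468758/7) - 3593698) = 1/((4454421/7 - 83521/7 + 468758/7) - 3593698) = 1/(4839658/7 - 3593698) = 1/(-20316228/7) = -7/20316228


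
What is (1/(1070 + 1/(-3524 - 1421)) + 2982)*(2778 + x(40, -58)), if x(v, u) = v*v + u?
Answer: 68161872656160/5291149 ≈ 1.2882e+7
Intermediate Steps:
x(v, u) = u + v**2 (x(v, u) = v**2 + u = u + v**2)
(1/(1070 + 1/(-3524 - 1421)) + 2982)*(2778 + x(40, -58)) = (1/(1070 + 1/(-3524 - 1421)) + 2982)*(2778 + (-58 + 40**2)) = (1/(1070 + 1/(-4945)) + 2982)*(2778 + (-58 + 1600)) = (1/(1070 - 1/4945) + 2982)*(2778 + 1542) = (1/(5291149/4945) + 2982)*4320 = (4945/5291149 + 2982)*4320 = (15778211263/5291149)*4320 = 68161872656160/5291149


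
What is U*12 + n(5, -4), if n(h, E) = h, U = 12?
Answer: 149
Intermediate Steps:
U*12 + n(5, -4) = 12*12 + 5 = 144 + 5 = 149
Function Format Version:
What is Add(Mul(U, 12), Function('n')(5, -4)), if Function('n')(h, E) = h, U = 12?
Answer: 149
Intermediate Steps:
Add(Mul(U, 12), Function('n')(5, -4)) = Add(Mul(12, 12), 5) = Add(144, 5) = 149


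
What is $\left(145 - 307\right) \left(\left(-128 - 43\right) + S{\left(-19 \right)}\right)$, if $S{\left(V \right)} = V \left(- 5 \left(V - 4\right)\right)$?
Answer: $381672$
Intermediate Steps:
$S{\left(V \right)} = V \left(20 - 5 V\right)$ ($S{\left(V \right)} = V \left(- 5 \left(-4 + V\right)\right) = V \left(20 - 5 V\right)$)
$\left(145 - 307\right) \left(\left(-128 - 43\right) + S{\left(-19 \right)}\right) = \left(145 - 307\right) \left(\left(-128 - 43\right) + 5 \left(-19\right) \left(4 - -19\right)\right) = - 162 \left(\left(-128 - 43\right) + 5 \left(-19\right) \left(4 + 19\right)\right) = - 162 \left(-171 + 5 \left(-19\right) 23\right) = - 162 \left(-171 - 2185\right) = \left(-162\right) \left(-2356\right) = 381672$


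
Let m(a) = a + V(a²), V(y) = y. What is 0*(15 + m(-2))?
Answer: 0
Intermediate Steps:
m(a) = a + a²
0*(15 + m(-2)) = 0*(15 - 2*(1 - 2)) = 0*(15 - 2*(-1)) = 0*(15 + 2) = 0*17 = 0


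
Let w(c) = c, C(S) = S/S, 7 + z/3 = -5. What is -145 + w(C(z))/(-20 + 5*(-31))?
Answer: -25376/175 ≈ -145.01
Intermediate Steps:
z = -36 (z = -21 + 3*(-5) = -21 - 15 = -36)
C(S) = 1
-145 + w(C(z))/(-20 + 5*(-31)) = -145 + 1/(-20 + 5*(-31)) = -145 + 1/(-20 - 155) = -145 + 1/(-175) = -145 - 1/175*1 = -145 - 1/175 = -25376/175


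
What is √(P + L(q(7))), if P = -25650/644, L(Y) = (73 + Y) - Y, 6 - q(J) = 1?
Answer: √3439282/322 ≈ 5.7594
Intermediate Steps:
q(J) = 5 (q(J) = 6 - 1*1 = 6 - 1 = 5)
L(Y) = 73
P = -12825/322 (P = -25650/644 = -57*225/322 = -12825/322 ≈ -39.829)
√(P + L(q(7))) = √(-12825/322 + 73) = √(10681/322) = √3439282/322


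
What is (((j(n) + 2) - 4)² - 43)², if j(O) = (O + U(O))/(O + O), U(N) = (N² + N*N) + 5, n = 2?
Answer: 408321/256 ≈ 1595.0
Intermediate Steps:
U(N) = 5 + 2*N² (U(N) = (N² + N²) + 5 = 2*N² + 5 = 5 + 2*N²)
j(O) = (5 + O + 2*O²)/(2*O) (j(O) = (O + (5 + 2*O²))/(O + O) = (5 + O + 2*O²)/((2*O)) = (5 + O + 2*O²)*(1/(2*O)) = (5 + O + 2*O²)/(2*O))
(((j(n) + 2) - 4)² - 43)² = ((((½ + 2 + (5/2)/2) + 2) - 4)² - 43)² = ((((½ + 2 + (5/2)*(½)) + 2) - 4)² - 43)² = ((((½ + 2 + 5/4) + 2) - 4)² - 43)² = (((15/4 + 2) - 4)² - 43)² = ((23/4 - 4)² - 43)² = ((7/4)² - 43)² = (49/16 - 43)² = (-639/16)² = 408321/256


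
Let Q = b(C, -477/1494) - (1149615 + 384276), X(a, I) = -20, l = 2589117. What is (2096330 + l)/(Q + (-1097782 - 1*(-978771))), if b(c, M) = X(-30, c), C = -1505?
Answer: -4685447/1652922 ≈ -2.8346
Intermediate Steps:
b(c, M) = -20
Q = -1533911 (Q = -20 - (1149615 + 384276) = -20 - 1*1533891 = -20 - 1533891 = -1533911)
(2096330 + l)/(Q + (-1097782 - 1*(-978771))) = (2096330 + 2589117)/(-1533911 + (-1097782 - 1*(-978771))) = 4685447/(-1533911 + (-1097782 + 978771)) = 4685447/(-1533911 - 119011) = 4685447/(-1652922) = 4685447*(-1/1652922) = -4685447/1652922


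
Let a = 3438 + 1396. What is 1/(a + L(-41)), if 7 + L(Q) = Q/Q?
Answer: 1/4828 ≈ 0.00020713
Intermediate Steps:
L(Q) = -6 (L(Q) = -7 + Q/Q = -7 + 1 = -6)
a = 4834
1/(a + L(-41)) = 1/(4834 - 6) = 1/4828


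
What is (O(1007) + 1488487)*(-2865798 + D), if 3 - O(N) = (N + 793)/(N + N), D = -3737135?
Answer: -9897192596718490/1007 ≈ -9.8284e+12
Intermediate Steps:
O(N) = 3 - (793 + N)/(2*N) (O(N) = 3 - (N + 793)/(N + N) = 3 - (793 + N)/(2*N))
(O(1007) + 1488487)*(-2865798 + D) = ((½)*(-793 + 5*1007)/1007 + 1488487)*(-2865798 - 3737135) = ((½)*(1/1007)*(-793 + 5035) + 1488487)*(-6602933) = ((½)*(1/1007)*4242 + 1488487)*(-6602933) = (2121/1007 + 1488487)*(-6602933) = (1498908530/1007)*(-6602933) = -9897192596718490/1007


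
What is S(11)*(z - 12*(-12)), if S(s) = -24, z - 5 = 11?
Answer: -3840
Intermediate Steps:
z = 16 (z = 5 + 11 = 16)
S(11)*(z - 12*(-12)) = -24*(16 - 12*(-12)) = -24*(16 + 144) = -24*160 = -3840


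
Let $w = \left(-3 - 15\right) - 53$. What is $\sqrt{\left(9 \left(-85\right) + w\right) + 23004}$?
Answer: $2 \sqrt{5542} \approx 148.89$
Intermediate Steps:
$w = -71$ ($w = -18 - 53 = -71$)
$\sqrt{\left(9 \left(-85\right) + w\right) + 23004} = \sqrt{\left(9 \left(-85\right) - 71\right) + 23004} = \sqrt{\left(-765 - 71\right) + 23004} = \sqrt{-836 + 23004} = \sqrt{22168} = 2 \sqrt{5542}$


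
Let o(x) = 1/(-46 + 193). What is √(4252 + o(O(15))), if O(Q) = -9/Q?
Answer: √1875135/21 ≈ 65.207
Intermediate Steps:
o(x) = 1/147
√(4252 + o(O(15))) = √(4252 + 1/147) = √(625045/147) = √1875135/21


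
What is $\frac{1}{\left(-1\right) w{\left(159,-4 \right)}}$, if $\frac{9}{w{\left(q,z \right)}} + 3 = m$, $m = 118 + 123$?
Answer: $- \frac{238}{9} \approx -26.444$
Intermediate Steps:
$m = 241$
$w{\left(q,z \right)} = \frac{9}{238}$ ($w{\left(q,z \right)} = \frac{9}{-3 + 241} = \frac{9}{238}$)
$\frac{1}{\left(-1\right) w{\left(159,-4 \right)}} = \frac{1}{\left(-1\right) \frac{9}{238}} = \frac{1}{- \frac{9}{238}} = - \frac{238}{9}$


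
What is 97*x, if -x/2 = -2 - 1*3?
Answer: 970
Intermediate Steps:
x = 10 (x = -2*(-2 - 1*3) = -2*(-2 - 3) = -2*(-5) = 10)
97*x = 97*10 = 970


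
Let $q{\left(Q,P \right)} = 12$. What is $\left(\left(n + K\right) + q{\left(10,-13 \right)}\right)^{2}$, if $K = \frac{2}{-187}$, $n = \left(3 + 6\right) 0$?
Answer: $\frac{5026564}{34969} \approx 143.74$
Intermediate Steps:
$n = 0$ ($n = 9 \cdot 0 = 0$)
$K = - \frac{2}{187}$ ($K = 2 \left(- \frac{1}{187}\right) = - \frac{2}{187} \approx -0.010695$)
$\left(\left(n + K\right) + q{\left(10,-13 \right)}\right)^{2} = \left(\left(0 - \frac{2}{187}\right) + 12\right)^{2} = \left(- \frac{2}{187} + 12\right)^{2} = \left(\frac{2242}{187}\right)^{2} = \frac{5026564}{34969}$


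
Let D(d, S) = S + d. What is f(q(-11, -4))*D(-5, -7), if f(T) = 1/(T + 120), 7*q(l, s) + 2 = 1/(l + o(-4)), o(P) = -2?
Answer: -364/3631 ≈ -0.10025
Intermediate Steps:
q(l, s) = -2/7 + 1/(7*(-2 + l)) (q(l, s) = -2/7 + 1/(7*(l - 2)) = -2/7 + 1/(7*(-2 + l)))
f(T) = 1/(120 + T)
f(q(-11, -4))*D(-5, -7) = (-7 - 5)/(120 + (5 - 2*(-11))/(7*(-2 - 11))) = -12/(120 + (1/7)*(5 + 22)/(-13)) = -12/(120 + (1/7)*(-1/13)*27) = -12/(120 - 27/91) = -12/(10893/91) = (91/10893)*(-12) = -364/3631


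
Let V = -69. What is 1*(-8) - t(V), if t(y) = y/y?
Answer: -9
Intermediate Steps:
t(y) = 1
1*(-8) - t(V) = 1*(-8) - 1*1 = -8 - 1 = -9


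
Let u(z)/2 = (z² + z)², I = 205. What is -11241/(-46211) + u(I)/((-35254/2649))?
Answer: -218307917823807993/814561297 ≈ -2.6801e+8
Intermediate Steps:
u(z) = 2*(z + z²)² (u(z) = 2*(z² + z)² = 2*(z + z²)²)
-11241/(-46211) + u(I)/((-35254/2649)) = -11241/(-46211) + (2*205²*(1 + 205)²)/((-35254/2649)) = -11241*(-1/46211) + (2*42025*206²)/((-35254*1/2649)) = 11241/46211 + (2*42025*42436)/(-35254/2649) = 11241/46211 + 3566745800*(-2649/35254) = 11241/46211 - 4724154812100/17627 = -218307917823807993/814561297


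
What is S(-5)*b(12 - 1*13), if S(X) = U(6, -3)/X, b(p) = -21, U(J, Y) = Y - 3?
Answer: -126/5 ≈ -25.200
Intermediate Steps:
U(J, Y) = -3 + Y
S(X) = -6/X (S(X) = (-3 - 3)/X = -6/X)
S(-5)*b(12 - 1*13) = -6/(-5)*(-21) = -6*(-⅕)*(-21) = (6/5)*(-21) = -126/5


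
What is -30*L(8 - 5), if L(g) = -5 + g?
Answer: 60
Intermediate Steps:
-30*L(8 - 5) = -30*(-5 + (8 - 5)) = -30*(-5 + 3) = -30*(-2) = 60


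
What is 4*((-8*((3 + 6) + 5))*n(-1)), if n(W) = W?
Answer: 448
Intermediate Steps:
4*((-8*((3 + 6) + 5))*n(-1)) = 4*(-8*((3 + 6) + 5)*(-1)) = 4*(-8*(9 + 5)*(-1)) = 4*(-8*14*(-1)) = 4*(-112*(-1)) = 4*112 = 448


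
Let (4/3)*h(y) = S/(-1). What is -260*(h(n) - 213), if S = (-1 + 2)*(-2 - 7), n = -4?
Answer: 53625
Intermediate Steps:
S = -9 (S = 1*(-9) = -9)
h(y) = 27/4 (h(y) = 3*(-9/(-1))/4 = 3*(-9*(-1))/4 = (¾)*9 = 27/4)
-260*(h(n) - 213) = -260*(27/4 - 213) = -260*(-825/4) = 53625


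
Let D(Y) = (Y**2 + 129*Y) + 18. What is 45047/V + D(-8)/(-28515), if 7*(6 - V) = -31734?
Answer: 200484303/20135392 ≈ 9.9568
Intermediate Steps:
D(Y) = 18 + Y**2 + 129*Y
V = 31776/7 (V = 6 - 1/7*(-31734) = 6 + 31734/7 = 31776/7 ≈ 4539.4)
45047/V + D(-8)/(-28515) = 45047/(31776/7) + (18 + (-8)**2 + 129*(-8))/(-28515) = 45047*(7/31776) + (18 + 64 - 1032)*(-1/28515) = 315329/31776 - 950*(-1/28515) = 315329/31776 + 190/5703 = 200484303/20135392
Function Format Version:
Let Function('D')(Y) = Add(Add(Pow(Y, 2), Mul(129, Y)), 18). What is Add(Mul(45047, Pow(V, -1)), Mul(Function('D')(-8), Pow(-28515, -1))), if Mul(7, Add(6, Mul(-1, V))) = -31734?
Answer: Rational(200484303, 20135392) ≈ 9.9568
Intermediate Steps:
Function('D')(Y) = Add(18, Pow(Y, 2), Mul(129, Y))
V = Rational(31776, 7) (V = Add(6, Mul(Rational(-1, 7), -31734)) = Add(6, Rational(31734, 7)) = Rational(31776, 7) ≈ 4539.4)
Add(Mul(45047, Pow(V, -1)), Mul(Function('D')(-8), Pow(-28515, -1))) = Add(Mul(45047, Pow(Rational(31776, 7), -1)), Mul(Add(18, Pow(-8, 2), Mul(129, -8)), Pow(-28515, -1))) = Add(Mul(45047, Rational(7, 31776)), Mul(Add(18, 64, -1032), Rational(-1, 28515))) = Add(Rational(315329, 31776), Mul(-950, Rational(-1, 28515))) = Add(Rational(315329, 31776), Rational(190, 5703)) = Rational(200484303, 20135392)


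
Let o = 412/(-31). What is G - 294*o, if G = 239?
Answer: 128537/31 ≈ 4146.4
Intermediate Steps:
o = -412/31 (o = 412*(-1/31) = -412/31 ≈ -13.290)
G - 294*o = 239 - 294*(-412/31) = 239 + 121128/31 = 128537/31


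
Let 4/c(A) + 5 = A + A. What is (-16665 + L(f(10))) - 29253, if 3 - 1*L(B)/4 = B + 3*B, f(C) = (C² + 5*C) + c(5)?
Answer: -241594/5 ≈ -48319.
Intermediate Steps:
c(A) = 4/(-5 + 2*A) (c(A) = 4/(-5 + (A + A)) = 4/(-5 + 2*A))
f(C) = ⅘ + C² + 5*C (f(C) = (C² + 5*C) + 4/(-5 + 2*5) = (C² + 5*C) + 4/(-5 + 10) = (C² + 5*C) + 4/5 = (C² + 5*C) + 4*(⅕) = (C² + 5*C) + ⅘ = ⅘ + C² + 5*C)
L(B) = 12 - 16*B (L(B) = 12 - 4*(B + 3*B) = 12 - 16*B)
(-16665 + L(f(10))) - 29253 = (-16665 + (12 - 16*(⅘ + 10² + 5*10))) - 29253 = (-16665 + (12 - 16*(⅘ + 100 + 50))) - 29253 = (-16665 + (12 - 16*754/5)) - 29253 = (-16665 + (12 - 12064/5)) - 29253 = (-16665 - 12004/5) - 29253 = -95329/5 - 29253 = -241594/5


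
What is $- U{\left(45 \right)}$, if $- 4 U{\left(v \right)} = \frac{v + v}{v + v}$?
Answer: $\frac{1}{4} \approx 0.25$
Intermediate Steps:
$U{\left(v \right)} = - \frac{1}{4}$ ($U{\left(v \right)} = - \frac{\left(v + v\right) \frac{1}{v + v}}{4} = - \frac{2 v \frac{1}{2 v}}{4} = \left(- \frac{1}{4}\right) 1 = - \frac{1}{4}$)
$- U{\left(45 \right)} = \left(-1\right) \left(- \frac{1}{4}\right) = \frac{1}{4}$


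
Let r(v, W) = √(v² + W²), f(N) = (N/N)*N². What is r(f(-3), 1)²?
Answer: 82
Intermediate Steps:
f(N) = N² (f(N) = 1*N² = N²)
r(v, W) = √(W² + v²)
r(f(-3), 1)² = (√(1² + ((-3)²)²))² = (√(1 + 9²))² = (√(1 + 81))² = (√82)² = 82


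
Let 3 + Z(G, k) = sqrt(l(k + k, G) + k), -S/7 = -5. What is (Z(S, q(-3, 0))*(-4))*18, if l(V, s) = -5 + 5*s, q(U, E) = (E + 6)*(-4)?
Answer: 216 - 72*sqrt(146) ≈ -653.98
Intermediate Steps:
S = 35 (S = -7*(-5) = 35)
q(U, E) = -24 - 4*E (q(U, E) = (6 + E)*(-4) = -24 - 4*E)
Z(G, k) = -3 + sqrt(-5 + k + 5*G) (Z(G, k) = -3 + sqrt((-5 + 5*G) + k) = -3 + sqrt(-5 + k + 5*G))
(Z(S, q(-3, 0))*(-4))*18 = ((-3 + sqrt(-5 + (-24 - 4*0) + 5*35))*(-4))*18 = ((-3 + sqrt(-5 + (-24 + 0) + 175))*(-4))*18 = ((-3 + sqrt(-5 - 24 + 175))*(-4))*18 = ((-3 + sqrt(146))*(-4))*18 = (12 - 4*sqrt(146))*18 = 216 - 72*sqrt(146)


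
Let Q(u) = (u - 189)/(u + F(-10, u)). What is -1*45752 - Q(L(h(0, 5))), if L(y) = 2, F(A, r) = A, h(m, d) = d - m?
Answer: -366203/8 ≈ -45775.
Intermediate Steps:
Q(u) = (-189 + u)/(-10 + u) (Q(u) = (u - 189)/(u - 10) = (-189 + u)/(-10 + u))
-1*45752 - Q(L(h(0, 5))) = -1*45752 - (-189 + 2)/(-10 + 2) = -45752 - (-187)/(-8) = -45752 - (-1)*(-187)/8 = -45752 - 1*187/8 = -45752 - 187/8 = -366203/8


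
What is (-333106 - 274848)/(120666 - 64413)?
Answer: -35762/3309 ≈ -10.807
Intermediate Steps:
(-333106 - 274848)/(120666 - 64413) = -607954/56253 = -607954*1/56253 = -35762/3309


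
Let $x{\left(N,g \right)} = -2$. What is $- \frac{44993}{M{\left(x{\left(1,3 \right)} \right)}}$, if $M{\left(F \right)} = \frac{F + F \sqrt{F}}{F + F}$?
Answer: $\frac{89986 i}{\sqrt{2} - i} \approx -29995.0 + 42420.0 i$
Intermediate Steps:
$M{\left(F \right)} = \frac{F + F^{\frac{3}{2}}}{2 F}$
$- \frac{44993}{M{\left(x{\left(1,3 \right)} \right)}} = - \frac{44993}{\frac{1}{2} + \frac{\sqrt{-2}}{2}} = - \frac{44993}{\frac{1}{2} + \frac{i \sqrt{2}}{2}}$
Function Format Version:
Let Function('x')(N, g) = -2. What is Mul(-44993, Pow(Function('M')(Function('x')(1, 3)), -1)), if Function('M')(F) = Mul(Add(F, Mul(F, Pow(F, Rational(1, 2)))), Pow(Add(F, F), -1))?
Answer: Mul(89986, I, Pow(Add(Pow(2, Rational(1, 2)), Mul(-1, I)), -1)) ≈ Add(-29995., Mul(42420., I))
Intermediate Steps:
Function('M')(F) = Mul(Rational(1, 2), Pow(F, -1), Add(F, Pow(F, Rational(3, 2)))) (Function('M')(F) = Mul(Add(F, Pow(F, Rational(3, 2))), Pow(Mul(2, F), -1)) = Mul(Add(F, Pow(F, Rational(3, 2))), Mul(Rational(1, 2), Pow(F, -1))) = Mul(Rational(1, 2), Pow(F, -1), Add(F, Pow(F, Rational(3, 2)))))
Mul(-44993, Pow(Function('M')(Function('x')(1, 3)), -1)) = Mul(-44993, Pow(Add(Rational(1, 2), Mul(Rational(1, 2), Pow(-2, Rational(1, 2)))), -1)) = Mul(-44993, Pow(Add(Rational(1, 2), Mul(Rational(1, 2), Mul(I, Pow(2, Rational(1, 2))))), -1)) = Mul(-44993, Pow(Add(Rational(1, 2), Mul(Rational(1, 2), I, Pow(2, Rational(1, 2)))), -1))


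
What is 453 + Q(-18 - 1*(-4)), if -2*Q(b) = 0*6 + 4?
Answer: 451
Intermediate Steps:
Q(b) = -2 (Q(b) = -(0*6 + 4)/2 = -(0 + 4)/2 = -1/2*4 = -2)
453 + Q(-18 - 1*(-4)) = 453 - 2 = 451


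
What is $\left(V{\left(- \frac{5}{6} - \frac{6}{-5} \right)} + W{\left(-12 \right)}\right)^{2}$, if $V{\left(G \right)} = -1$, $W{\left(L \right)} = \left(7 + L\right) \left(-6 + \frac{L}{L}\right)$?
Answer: $576$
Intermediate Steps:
$W{\left(L \right)} = -35 - 5 L$ ($W{\left(L \right)} = \left(7 + L\right) \left(-6 + 1\right) = \left(7 + L\right) \left(-5\right) = -35 - 5 L$)
$\left(V{\left(- \frac{5}{6} - \frac{6}{-5} \right)} + W{\left(-12 \right)}\right)^{2} = \left(-1 - -25\right)^{2} = \left(-1 + \left(-35 + 60\right)\right)^{2} = \left(-1 + 25\right)^{2} = 24^{2} = 576$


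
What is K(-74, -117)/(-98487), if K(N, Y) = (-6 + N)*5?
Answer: 400/98487 ≈ 0.0040614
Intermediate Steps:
K(N, Y) = -30 + 5*N
K(-74, -117)/(-98487) = (-30 + 5*(-74))/(-98487) = (-30 - 370)*(-1/98487) = -400*(-1/98487) = 400/98487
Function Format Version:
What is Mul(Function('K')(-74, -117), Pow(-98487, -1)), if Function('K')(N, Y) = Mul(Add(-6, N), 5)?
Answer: Rational(400, 98487) ≈ 0.0040614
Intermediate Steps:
Function('K')(N, Y) = Add(-30, Mul(5, N))
Mul(Function('K')(-74, -117), Pow(-98487, -1)) = Mul(Add(-30, Mul(5, -74)), Pow(-98487, -1)) = Mul(Add(-30, -370), Rational(-1, 98487)) = Mul(-400, Rational(-1, 98487)) = Rational(400, 98487)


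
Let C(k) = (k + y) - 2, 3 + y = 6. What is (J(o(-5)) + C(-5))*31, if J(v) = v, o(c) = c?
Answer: -279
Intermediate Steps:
y = 3 (y = -3 + 6 = 3)
C(k) = 1 + k (C(k) = (k + 3) - 2 = (3 + k) - 2 = 1 + k)
(J(o(-5)) + C(-5))*31 = (-5 + (1 - 5))*31 = (-5 - 4)*31 = -9*31 = -279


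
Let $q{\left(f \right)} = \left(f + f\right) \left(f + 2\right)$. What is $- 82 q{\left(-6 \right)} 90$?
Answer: $-354240$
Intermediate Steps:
$q{\left(f \right)} = 2 f \left(2 + f\right)$
$- 82 q{\left(-6 \right)} 90 = - 82 \cdot 2 \left(-6\right) \left(2 - 6\right) 90 = - 82 \cdot 2 \left(-6\right) \left(-4\right) 90 = \left(-82\right) 48 \cdot 90 = \left(-3936\right) 90 = -354240$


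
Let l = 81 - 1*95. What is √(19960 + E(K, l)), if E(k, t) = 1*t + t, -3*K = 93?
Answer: 2*√4983 ≈ 141.18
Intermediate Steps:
l = -14 (l = 81 - 95 = -14)
K = -31 (K = -⅓*93 = -31)
E(k, t) = 2*t (E(k, t) = t + t = 2*t)
√(19960 + E(K, l)) = √(19960 + 2*(-14)) = √(19960 - 28) = √19932 = 2*√4983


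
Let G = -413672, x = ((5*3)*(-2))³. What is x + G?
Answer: -440672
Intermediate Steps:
x = -27000 (x = (15*(-2))³ = (-30)³ = -27000)
x + G = -27000 - 413672 = -440672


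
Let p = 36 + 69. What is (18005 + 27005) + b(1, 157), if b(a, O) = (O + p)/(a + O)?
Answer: 3555921/79 ≈ 45012.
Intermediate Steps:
p = 105
b(a, O) = (105 + O)/(O + a) (b(a, O) = (O + 105)/(a + O) = (105 + O)/(O + a))
(18005 + 27005) + b(1, 157) = (18005 + 27005) + (105 + 157)/(157 + 1) = 45010 + 262/158 = 45010 + (1/158)*262 = 45010 + 131/79 = 3555921/79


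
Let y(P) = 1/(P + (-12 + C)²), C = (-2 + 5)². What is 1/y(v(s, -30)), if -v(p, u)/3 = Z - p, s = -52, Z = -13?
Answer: -108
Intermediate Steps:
v(p, u) = 39 + 3*p (v(p, u) = -3*(-13 - p) = 39 + 3*p)
C = 9 (C = 3² = 9)
y(P) = 1/(9 + P) (y(P) = 1/(P + (-12 + 9)²) = 1/(P + (-3)²) = 1/(P + 9) = 1/(9 + P))
1/y(v(s, -30)) = 1/(1/(9 + (39 + 3*(-52)))) = 1/(1/(9 + (39 - 156))) = 1/(1/(9 - 117)) = 1/(1/(-108)) = 1/(-1/108) = -108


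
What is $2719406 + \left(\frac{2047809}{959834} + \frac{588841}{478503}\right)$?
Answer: $\frac{1248979710629392133}{459283448502} \approx 2.7194 \cdot 10^{6}$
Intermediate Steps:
$2719406 + \left(\frac{2047809}{959834} + \frac{588841}{478503}\right) = 2719406 + \frac{1545072362321}{459283448502} = \frac{1248979710629392133}{459283448502}$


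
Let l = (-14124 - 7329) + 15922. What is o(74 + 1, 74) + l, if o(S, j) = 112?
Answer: -5419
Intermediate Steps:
l = -5531 (l = -21453 + 15922 = -5531)
o(74 + 1, 74) + l = 112 - 5531 = -5419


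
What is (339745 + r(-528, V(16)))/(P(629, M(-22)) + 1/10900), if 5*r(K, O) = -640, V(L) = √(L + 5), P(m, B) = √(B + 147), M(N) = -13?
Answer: -3701825300/15920539999 + 40349895770000*√134/15920539999 ≈ 29338.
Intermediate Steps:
P(m, B) = √(147 + B)
V(L) = √(5 + L)
r(K, O) = -128 (r(K, O) = (⅕)*(-640) = -128)
(339745 + r(-528, V(16)))/(P(629, M(-22)) + 1/10900) = (339745 - 128)/(√(147 - 13) + 1/10900) = 339617/(√134 + 1/10900) = 339617/(1/10900 + √134)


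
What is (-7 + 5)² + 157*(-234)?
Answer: -36734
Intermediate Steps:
(-7 + 5)² + 157*(-234) = (-2)² - 36738 = 4 - 36738 = -36734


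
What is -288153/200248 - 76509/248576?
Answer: -10868586795/6222105856 ≈ -1.7468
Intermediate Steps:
-288153/200248 - 76509/248576 = -10868586795/6222105856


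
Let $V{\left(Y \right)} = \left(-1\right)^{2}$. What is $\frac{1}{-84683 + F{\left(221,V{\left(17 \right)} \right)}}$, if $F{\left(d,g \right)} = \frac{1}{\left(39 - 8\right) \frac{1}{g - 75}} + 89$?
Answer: $- \frac{31}{2622488} \approx -1.1821 \cdot 10^{-5}$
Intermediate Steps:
$V{\left(Y \right)} = 1$
$F{\left(d,g \right)} = \frac{2684}{31} + \frac{g}{31}$ ($F{\left(d,g \right)} = \frac{1}{31 \frac{1}{-75 + g}} + 89 = \left(- \frac{75}{31} + \frac{g}{31}\right) + 89 = \frac{2684}{31} + \frac{g}{31}$)
$\frac{1}{-84683 + F{\left(221,V{\left(17 \right)} \right)}} = \frac{1}{-84683 + \left(\frac{2684}{31} + \frac{1}{31} \cdot 1\right)} = \frac{1}{-84683 + \left(\frac{2684}{31} + \frac{1}{31}\right)} = \frac{1}{-84683 + \frac{2685}{31}} = \frac{1}{- \frac{2622488}{31}} = - \frac{31}{2622488}$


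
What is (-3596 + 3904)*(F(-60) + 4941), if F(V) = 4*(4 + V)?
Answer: 1452836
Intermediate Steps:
F(V) = 16 + 4*V
(-3596 + 3904)*(F(-60) + 4941) = (-3596 + 3904)*((16 + 4*(-60)) + 4941) = 308*((16 - 240) + 4941) = 308*(-224 + 4941) = 308*4717 = 1452836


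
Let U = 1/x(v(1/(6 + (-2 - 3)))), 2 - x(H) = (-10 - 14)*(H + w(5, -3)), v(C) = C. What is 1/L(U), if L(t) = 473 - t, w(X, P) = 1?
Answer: 50/23649 ≈ 0.0021143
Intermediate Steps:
x(H) = 26 + 24*H (x(H) = 2 - (-10 - 14)*(H + 1) = 2 - (-24)*(1 + H) = 2 - (-24 - 24*H) = 2 + (24 + 24*H) = 26 + 24*H)
U = 1/50 (U = 1/(26 + 24/(6 + (-2 - 3))) = 1/(26 + 24/(6 - 5)) = 1/(26 + 24/1) = 1/(26 + 24*1) = 1/(26 + 24) = 1/50 ≈ 0.020000)
1/L(U) = 1/(473 - 1*1/50) = 1/(473 - 1/50) = 1/(23649/50) = 50/23649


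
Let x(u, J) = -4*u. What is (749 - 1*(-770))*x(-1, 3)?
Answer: 6076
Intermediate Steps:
(749 - 1*(-770))*x(-1, 3) = (749 - 1*(-770))*(-4*(-1)) = (749 + 770)*4 = 1519*4 = 6076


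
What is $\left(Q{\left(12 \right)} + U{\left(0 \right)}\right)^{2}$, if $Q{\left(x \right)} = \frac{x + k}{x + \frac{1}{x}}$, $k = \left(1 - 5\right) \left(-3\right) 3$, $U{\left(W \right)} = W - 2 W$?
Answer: $\frac{331776}{21025} \approx 15.78$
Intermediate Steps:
$U{\left(W \right)} = - W$
$k = 36$ ($k = \left(1 - 5\right) \left(-3\right) 3 = \left(-4\right) \left(-3\right) 3 = 12 \cdot 3 = 36$)
$Q{\left(x \right)} = \frac{36 + x}{x + \frac{1}{x}}$ ($Q{\left(x \right)} = \frac{x + 36}{x + \frac{1}{x}} = \frac{36 + x}{x + \frac{1}{x}}$)
$\left(Q{\left(12 \right)} + U{\left(0 \right)}\right)^{2} = \left(\frac{12 \left(36 + 12\right)}{1 + 12^{2}} - 0\right)^{2} = \left(12 \frac{1}{1 + 144} \cdot 48 + 0\right)^{2} = \left(12 \cdot \frac{1}{145} \cdot 48 + 0\right)^{2} = \left(\frac{576}{145} + 0\right)^{2} = \left(\frac{576}{145}\right)^{2} = \frac{331776}{21025}$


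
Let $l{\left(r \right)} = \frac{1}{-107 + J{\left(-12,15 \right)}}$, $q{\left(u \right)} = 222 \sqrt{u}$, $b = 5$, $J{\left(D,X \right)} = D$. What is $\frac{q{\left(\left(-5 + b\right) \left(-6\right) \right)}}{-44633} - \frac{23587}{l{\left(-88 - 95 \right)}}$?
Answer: $2806853$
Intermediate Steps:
$l{\left(r \right)} = - \frac{1}{119}$ ($l{\left(r \right)} = \frac{1}{-107 - 12} = \frac{1}{-119} = - \frac{1}{119}$)
$\frac{q{\left(\left(-5 + b\right) \left(-6\right) \right)}}{-44633} - \frac{23587}{l{\left(-88 - 95 \right)}} = \frac{222 \sqrt{\left(-5 + 5\right) \left(-6\right)}}{-44633} - \frac{23587}{- \frac{1}{119}} = 222 \sqrt{0 \left(-6\right)} \left(- \frac{1}{44633}\right) - -2806853 = 222 \sqrt{0} \left(- \frac{1}{44633}\right) + 2806853 = 222 \cdot 0 \left(- \frac{1}{44633}\right) + 2806853 = 0 \left(- \frac{1}{44633}\right) + 2806853 = 0 + 2806853 = 2806853$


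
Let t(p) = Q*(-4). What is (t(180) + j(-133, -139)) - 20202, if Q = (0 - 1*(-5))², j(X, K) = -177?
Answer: -20479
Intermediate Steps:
Q = 25 (Q = (0 + 5)² = 5² = 25)
t(p) = -100 (t(p) = 25*(-4) = -100)
(t(180) + j(-133, -139)) - 20202 = (-100 - 177) - 20202 = -277 - 20202 = -20479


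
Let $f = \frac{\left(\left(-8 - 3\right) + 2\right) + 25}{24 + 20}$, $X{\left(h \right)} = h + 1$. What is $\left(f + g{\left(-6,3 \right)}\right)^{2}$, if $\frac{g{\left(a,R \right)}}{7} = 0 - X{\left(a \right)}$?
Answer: $\frac{151321}{121} \approx 1250.6$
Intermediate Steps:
$X{\left(h \right)} = 1 + h$
$f = \frac{4}{11}$ ($f = \frac{\left(-11 + 2\right) + 25}{44} = \left(-9 + 25\right) \frac{1}{44} = 16 \cdot \frac{1}{44} = \frac{4}{11} \approx 0.36364$)
$g{\left(a,R \right)} = -7 - 7 a$ ($g{\left(a,R \right)} = 7 \left(0 - \left(1 + a\right)\right) = 7 \left(-1 - a\right) = -7 - 7 a$)
$\left(f + g{\left(-6,3 \right)}\right)^{2} = \left(\frac{4}{11} - -35\right)^{2} = \left(\frac{4}{11} + \left(-7 + 42\right)\right)^{2} = \left(\frac{4}{11} + 35\right)^{2} = \left(\frac{389}{11}\right)^{2} = \frac{151321}{121}$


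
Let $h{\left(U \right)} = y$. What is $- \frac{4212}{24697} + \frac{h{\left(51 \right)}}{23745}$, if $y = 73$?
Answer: $- \frac{98211059}{586430265} \approx -0.16747$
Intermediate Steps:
$h{\left(U \right)} = 73$
$- \frac{4212}{24697} + \frac{h{\left(51 \right)}}{23745} = - \frac{4212}{24697} + \frac{73}{23745} = - \frac{98211059}{586430265}$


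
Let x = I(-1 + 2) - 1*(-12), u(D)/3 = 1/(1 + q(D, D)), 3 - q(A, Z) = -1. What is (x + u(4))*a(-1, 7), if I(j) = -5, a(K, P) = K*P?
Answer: -266/5 ≈ -53.200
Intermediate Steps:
q(A, Z) = 4 (q(A, Z) = 3 - 1*(-1) = 3 + 1 = 4)
u(D) = ⅗ (u(D) = 3/(1 + 4) = 3/5 = 3*(⅕) = ⅗)
x = 7 (x = -5 - 1*(-12) = -5 + 12 = 7)
(x + u(4))*a(-1, 7) = (7 + ⅗)*(-1*7) = (38/5)*(-7) = -266/5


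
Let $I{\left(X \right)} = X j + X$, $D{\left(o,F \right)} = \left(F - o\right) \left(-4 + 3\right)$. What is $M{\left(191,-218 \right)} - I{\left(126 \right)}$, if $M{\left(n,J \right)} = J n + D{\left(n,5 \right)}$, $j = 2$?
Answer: $-41830$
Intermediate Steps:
$D{\left(o,F \right)} = o - F$ ($D{\left(o,F \right)} = \left(F - o\right) \left(-1\right) = o - F$)
$M{\left(n,J \right)} = -5 + n + J n$ ($M{\left(n,J \right)} = J n + \left(n - 5\right) = J n + \left(-5 + n\right) = -5 + n + J n$)
$I{\left(X \right)} = 3 X$ ($I{\left(X \right)} = X 2 + X = 2 X + X = 3 X$)
$M{\left(191,-218 \right)} - I{\left(126 \right)} = \left(-5 + 191 - 41638\right) - 3 \cdot 126 = \left(-5 + 191 - 41638\right) - 378 = -41452 - 378 = -41830$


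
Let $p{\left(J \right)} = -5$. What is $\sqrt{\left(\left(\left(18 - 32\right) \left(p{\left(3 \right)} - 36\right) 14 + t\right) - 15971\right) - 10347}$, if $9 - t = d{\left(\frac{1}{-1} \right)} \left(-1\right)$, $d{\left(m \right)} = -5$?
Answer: $i \sqrt{18278} \approx 135.2 i$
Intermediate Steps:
$t = 4$ ($t = 9 - \left(-5\right) \left(-1\right) = 9 - 5 = 4$)
$\sqrt{\left(\left(\left(18 - 32\right) \left(p{\left(3 \right)} - 36\right) 14 + t\right) - 15971\right) - 10347} = \sqrt{\left(\left(\left(18 - 32\right) \left(-5 - 36\right) 14 + 4\right) - 15971\right) - 10347} = \sqrt{\left(\left(\left(-14\right) \left(-41\right) 14 + 4\right) - 15971\right) - 10347} = \sqrt{\left(\left(574 \cdot 14 + 4\right) - 15971\right) - 10347} = \sqrt{\left(\left(8036 + 4\right) - 15971\right) - 10347} = \sqrt{\left(8040 - 15971\right) - 10347} = \sqrt{-7931 - 10347} = \sqrt{-18278} = i \sqrt{18278}$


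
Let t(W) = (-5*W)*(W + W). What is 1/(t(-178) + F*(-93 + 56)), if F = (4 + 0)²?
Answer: -1/317432 ≈ -3.1503e-6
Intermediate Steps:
F = 16 (F = 4² = 16)
t(W) = -10*W² (t(W) = (-5*W)*(2*W) = -10*W²)
1/(t(-178) + F*(-93 + 56)) = 1/(-10*(-178)² + 16*(-93 + 56)) = 1/(-10*31684 + 16*(-37)) = 1/(-316840 - 592) = 1/(-317432) = -1/317432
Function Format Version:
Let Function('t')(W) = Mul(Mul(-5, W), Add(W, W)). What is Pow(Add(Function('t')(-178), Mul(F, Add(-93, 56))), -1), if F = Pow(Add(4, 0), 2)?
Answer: Rational(-1, 317432) ≈ -3.1503e-6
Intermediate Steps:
F = 16 (F = Pow(4, 2) = 16)
Function('t')(W) = Mul(-10, Pow(W, 2)) (Function('t')(W) = Mul(Mul(-5, W), Mul(2, W)) = Mul(-10, Pow(W, 2)))
Pow(Add(Function('t')(-178), Mul(F, Add(-93, 56))), -1) = Pow(Add(Mul(-10, Pow(-178, 2)), Mul(16, Add(-93, 56))), -1) = Pow(Add(Mul(-10, 31684), Mul(16, -37)), -1) = Pow(Add(-316840, -592), -1) = Pow(-317432, -1) = Rational(-1, 317432)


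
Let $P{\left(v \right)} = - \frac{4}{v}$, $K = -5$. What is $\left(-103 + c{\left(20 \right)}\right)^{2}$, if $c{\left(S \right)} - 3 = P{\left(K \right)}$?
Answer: $\frac{246016}{25} \approx 9840.6$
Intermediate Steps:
$c{\left(S \right)} = \frac{19}{5}$ ($c{\left(S \right)} = 3 - \frac{4}{-5} = 3 - - \frac{4}{5} = 3 + \frac{4}{5} = \frac{19}{5}$)
$\left(-103 + c{\left(20 \right)}\right)^{2} = \left(-103 + \frac{19}{5}\right)^{2} = \left(- \frac{496}{5}\right)^{2} = \frac{246016}{25}$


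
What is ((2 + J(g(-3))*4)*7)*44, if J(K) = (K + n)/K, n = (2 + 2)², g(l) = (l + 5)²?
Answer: 6776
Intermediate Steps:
g(l) = (5 + l)²
n = 16 (n = 4² = 16)
J(K) = (16 + K)/K (J(K) = (K + 16)/K = (16 + K)/K)
((2 + J(g(-3))*4)*7)*44 = ((2 + ((16 + (5 - 3)²)/((5 - 3)²))*4)*7)*44 = ((2 + ((16 + 2²)/(2²))*4)*7)*44 = ((2 + ((16 + 4)/4)*4)*7)*44 = ((2 + ((¼)*20)*4)*7)*44 = ((2 + 5*4)*7)*44 = ((2 + 20)*7)*44 = (22*7)*44 = 154*44 = 6776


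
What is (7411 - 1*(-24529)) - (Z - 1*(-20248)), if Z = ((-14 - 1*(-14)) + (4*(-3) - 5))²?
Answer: 11403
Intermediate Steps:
Z = 289 (Z = ((-14 + 14) + (-12 - 5))² = (0 - 17)² = (-17)² = 289)
(7411 - 1*(-24529)) - (Z - 1*(-20248)) = (7411 - 1*(-24529)) - (289 - 1*(-20248)) = (7411 + 24529) - (289 + 20248) = 31940 - 1*20537 = 31940 - 20537 = 11403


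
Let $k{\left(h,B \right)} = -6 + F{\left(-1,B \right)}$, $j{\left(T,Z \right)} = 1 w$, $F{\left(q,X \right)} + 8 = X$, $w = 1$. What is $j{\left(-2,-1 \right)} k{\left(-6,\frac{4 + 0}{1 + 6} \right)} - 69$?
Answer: $- \frac{577}{7} \approx -82.429$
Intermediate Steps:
$F{\left(q,X \right)} = -8 + X$
$j{\left(T,Z \right)} = 1$ ($j{\left(T,Z \right)} = 1 \cdot 1 = 1$)
$k{\left(h,B \right)} = -14 + B$ ($k{\left(h,B \right)} = -6 + \left(-8 + B\right) = -14 + B$)
$j{\left(-2,-1 \right)} k{\left(-6,\frac{4 + 0}{1 + 6} \right)} - 69 = 1 \left(-14 + \frac{4 + 0}{1 + 6}\right) - 69 = 1 \left(-14 + \frac{4}{7}\right) - 69 = 1 \left(- \frac{94}{7}\right) - 69 = - \frac{94}{7} - 69 = - \frac{577}{7}$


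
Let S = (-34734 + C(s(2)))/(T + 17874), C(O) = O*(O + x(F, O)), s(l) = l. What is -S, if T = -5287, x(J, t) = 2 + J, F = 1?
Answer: 34724/12587 ≈ 2.7587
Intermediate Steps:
C(O) = O*(3 + O) (C(O) = O*(O + (2 + 1)) = O*(O + 3) = O*(3 + O))
S = -34724/12587 (S = (-34734 + 2*(3 + 2))/(-5287 + 17874) = (-34734 + 2*5)/12587 = (-34734 + 10)*(1/12587) = -34724*1/12587 = -34724/12587 ≈ -2.7587)
-S = -1*(-34724/12587) = 34724/12587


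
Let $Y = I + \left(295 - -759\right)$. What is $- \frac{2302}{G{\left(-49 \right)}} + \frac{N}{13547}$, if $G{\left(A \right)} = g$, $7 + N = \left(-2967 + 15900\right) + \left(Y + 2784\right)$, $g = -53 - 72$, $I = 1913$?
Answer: $\frac{1764201}{89125} \approx 19.795$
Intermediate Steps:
$Y = 2967$ ($Y = 1913 + \left(295 - -759\right) = 1913 + \left(295 + 759\right) = 1913 + 1054 = 2967$)
$g = -125$ ($g = -53 - 72 = -125$)
$N = 18677$ ($N = -7 + \left(\left(-2967 + 15900\right) + \left(2967 + 2784\right)\right) = -7 + \left(12933 + 5751\right) = -7 + 18684 = 18677$)
$G{\left(A \right)} = -125$
$- \frac{2302}{G{\left(-49 \right)}} + \frac{N}{13547} = - \frac{2302}{-125} + \frac{18677}{13547} = \left(-2302\right) \left(- \frac{1}{125}\right) + 18677 \cdot \frac{1}{13547} = \frac{2302}{125} + \frac{983}{713} = \frac{1764201}{89125}$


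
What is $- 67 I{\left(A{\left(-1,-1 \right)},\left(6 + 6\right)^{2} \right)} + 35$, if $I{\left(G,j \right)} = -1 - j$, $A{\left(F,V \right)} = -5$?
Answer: $9750$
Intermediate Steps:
$- 67 I{\left(A{\left(-1,-1 \right)},\left(6 + 6\right)^{2} \right)} + 35 = - 67 \left(-1 - \left(6 + 6\right)^{2}\right) + 35 = - 67 \left(-1 - 12^{2}\right) + 35 = - 67 \left(-1 - 144\right) + 35 = \left(-67\right) \left(-145\right) + 35 = 9715 + 35 = 9750$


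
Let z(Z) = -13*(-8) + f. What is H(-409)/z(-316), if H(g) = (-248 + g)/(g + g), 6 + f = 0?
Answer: 657/80164 ≈ 0.0081957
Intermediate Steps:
f = -6 (f = -6 + 0 = -6)
z(Z) = 98 (z(Z) = -13*(-8) - 6 = 104 - 6 = 98)
H(g) = (-248 + g)/(2*g) (H(g) = (-248 + g)/((2*g)) = (-248 + g)*(1/(2*g)) = (-248 + g)/(2*g))
H(-409)/z(-316) = ((½)*(-248 - 409)/(-409))/98 = ((½)*(-1/409)*(-657))*(1/98) = (657/818)*(1/98) = 657/80164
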